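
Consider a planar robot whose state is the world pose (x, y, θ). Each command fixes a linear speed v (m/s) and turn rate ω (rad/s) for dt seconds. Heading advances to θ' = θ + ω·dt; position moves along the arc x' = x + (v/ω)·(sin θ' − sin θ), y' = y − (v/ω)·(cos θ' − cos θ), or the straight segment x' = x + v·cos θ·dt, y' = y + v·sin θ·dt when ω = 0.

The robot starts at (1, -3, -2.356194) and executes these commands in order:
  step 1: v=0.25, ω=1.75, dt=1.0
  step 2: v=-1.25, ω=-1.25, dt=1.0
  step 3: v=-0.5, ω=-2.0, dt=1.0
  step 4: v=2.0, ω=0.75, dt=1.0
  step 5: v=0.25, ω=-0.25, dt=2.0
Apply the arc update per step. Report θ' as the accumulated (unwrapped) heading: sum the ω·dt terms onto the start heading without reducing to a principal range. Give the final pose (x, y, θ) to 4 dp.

step 1: θ'=-0.6062 (R=0.1429) → pose (1.0196, -3.2184, -0.6062)
step 2: θ'=-1.8562 (R=1.0000) → pose (0.6298, -2.1151, -1.8562)
step 3: θ'=-3.8562 (R=0.2500) → pose (1.0335, -1.9966, -3.8562)
step 4: θ'=-3.1062 (R=2.6667) → pose (-0.8084, -1.3459, -3.1062)
step 5: θ'=-3.6062 (R=-1.0000) → pose (-1.2918, -1.2405, -3.6062)

(-1.2918, -1.2405, -3.6062)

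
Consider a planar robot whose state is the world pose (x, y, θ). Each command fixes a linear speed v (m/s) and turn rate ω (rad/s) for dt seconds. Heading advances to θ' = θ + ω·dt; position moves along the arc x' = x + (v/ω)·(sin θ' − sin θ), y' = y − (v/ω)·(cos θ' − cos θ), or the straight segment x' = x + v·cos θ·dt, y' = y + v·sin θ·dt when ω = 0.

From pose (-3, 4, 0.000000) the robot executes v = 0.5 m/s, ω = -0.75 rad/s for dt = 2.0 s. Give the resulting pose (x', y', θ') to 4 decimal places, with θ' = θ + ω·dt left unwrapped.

(-2.3350, 3.3805, -1.5000)

θ' = 0.0000 + -0.75·2.0 = -1.5000
R = v/ω = 0.5/-0.75 = -0.6667
x' = -3 + -0.6667·(sin -1.5000 − sin 0.0000) = -2.3350
y' = 4 − -0.6667·(cos -1.5000 − cos 0.0000) = 3.3805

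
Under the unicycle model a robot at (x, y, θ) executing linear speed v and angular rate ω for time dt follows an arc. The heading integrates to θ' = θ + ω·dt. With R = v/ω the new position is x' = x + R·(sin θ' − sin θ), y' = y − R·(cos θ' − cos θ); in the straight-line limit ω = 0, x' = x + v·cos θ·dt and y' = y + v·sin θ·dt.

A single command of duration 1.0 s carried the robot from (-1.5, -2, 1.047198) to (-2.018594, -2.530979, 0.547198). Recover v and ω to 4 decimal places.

Δθ = 0.547198 − 1.047198 = -0.500000
ω = Δθ/dt = -0.500000/1.0 = -0.5000
R = −Δy/(cos θ' − cos θ) = 1.5000
v = R·ω = 1.5000·-0.5000 = -0.7500

v = -0.7500, ω = -0.5000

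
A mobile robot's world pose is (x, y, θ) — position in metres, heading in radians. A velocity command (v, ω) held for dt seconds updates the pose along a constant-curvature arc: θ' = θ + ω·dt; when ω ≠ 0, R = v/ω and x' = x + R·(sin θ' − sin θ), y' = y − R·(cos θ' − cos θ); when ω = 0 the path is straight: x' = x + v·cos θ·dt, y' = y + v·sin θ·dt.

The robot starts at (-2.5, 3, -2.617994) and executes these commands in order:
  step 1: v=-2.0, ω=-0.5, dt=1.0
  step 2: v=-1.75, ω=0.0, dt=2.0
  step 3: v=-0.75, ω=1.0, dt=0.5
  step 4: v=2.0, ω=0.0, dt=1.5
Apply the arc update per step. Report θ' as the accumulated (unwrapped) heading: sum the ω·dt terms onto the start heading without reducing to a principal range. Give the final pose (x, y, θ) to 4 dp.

step 1: θ'=-3.1180 (R=4.0000) → pose (-0.5944, 3.5348, -3.1180)
step 2: θ'=-3.1180 (straight) → pose (2.9046, 3.6174, -3.1180)
step 3: θ'=-2.6180 (R=-0.7500) → pose (3.2619, 3.7176, -2.6180)
step 4: θ'=-2.6180 (straight) → pose (0.6639, 2.2176, -2.6180)

(0.6639, 2.2176, -2.6180)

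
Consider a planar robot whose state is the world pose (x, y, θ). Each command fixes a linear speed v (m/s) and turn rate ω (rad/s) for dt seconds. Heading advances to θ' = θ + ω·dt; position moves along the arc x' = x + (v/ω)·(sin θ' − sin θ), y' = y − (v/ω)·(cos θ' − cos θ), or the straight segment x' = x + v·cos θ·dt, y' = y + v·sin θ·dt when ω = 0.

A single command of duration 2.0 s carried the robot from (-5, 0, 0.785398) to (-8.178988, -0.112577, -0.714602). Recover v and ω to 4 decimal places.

v = -1.7500, ω = -0.7500

Δθ = -0.714602 − 0.785398 = -1.500000
ω = Δθ/dt = -1.500000/2.0 = -0.7500
R = Δx/(sin θ' − sin θ) = 2.3333
v = R·ω = 2.3333·-0.7500 = -1.7500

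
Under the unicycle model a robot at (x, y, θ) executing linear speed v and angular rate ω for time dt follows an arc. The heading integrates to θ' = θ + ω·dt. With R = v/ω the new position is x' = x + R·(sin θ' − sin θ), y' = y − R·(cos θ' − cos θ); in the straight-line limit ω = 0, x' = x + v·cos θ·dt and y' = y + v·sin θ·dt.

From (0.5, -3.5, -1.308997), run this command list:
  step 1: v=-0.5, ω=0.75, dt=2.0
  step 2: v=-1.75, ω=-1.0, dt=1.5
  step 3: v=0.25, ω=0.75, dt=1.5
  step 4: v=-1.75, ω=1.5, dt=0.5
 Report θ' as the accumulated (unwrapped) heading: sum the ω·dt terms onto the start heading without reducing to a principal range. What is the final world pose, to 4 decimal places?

step 1: θ'=0.1910 (R=-0.6667) → pose (-0.2705, -3.0180, 0.1910)
step 2: θ'=-1.3090 (R=1.7500) → pose (-2.2931, -1.7528, -1.3090)
step 3: θ'=-0.1840 (R=0.3333) → pose (-2.0321, -1.9942, -0.1840)
step 4: θ'=0.5660 (R=-1.1667) → pose (-2.8712, -2.1564, 0.5660)

(-2.8712, -2.1564, 0.5660)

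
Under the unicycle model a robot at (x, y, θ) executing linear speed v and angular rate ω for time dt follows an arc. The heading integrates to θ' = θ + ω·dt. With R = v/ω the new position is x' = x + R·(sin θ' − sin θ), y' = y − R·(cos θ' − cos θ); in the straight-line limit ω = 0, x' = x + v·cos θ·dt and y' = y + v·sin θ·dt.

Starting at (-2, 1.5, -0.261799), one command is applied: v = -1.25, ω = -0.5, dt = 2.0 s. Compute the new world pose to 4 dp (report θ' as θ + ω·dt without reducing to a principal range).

(-3.7346, 3.1546, -1.2618)

θ' = -0.2618 + -0.5·2.0 = -1.2618
R = v/ω = -1.25/-0.5 = 2.5000
x' = -2 + 2.5000·(sin -1.2618 − sin -0.2618) = -3.7346
y' = 1.5 − 2.5000·(cos -1.2618 − cos -0.2618) = 3.1546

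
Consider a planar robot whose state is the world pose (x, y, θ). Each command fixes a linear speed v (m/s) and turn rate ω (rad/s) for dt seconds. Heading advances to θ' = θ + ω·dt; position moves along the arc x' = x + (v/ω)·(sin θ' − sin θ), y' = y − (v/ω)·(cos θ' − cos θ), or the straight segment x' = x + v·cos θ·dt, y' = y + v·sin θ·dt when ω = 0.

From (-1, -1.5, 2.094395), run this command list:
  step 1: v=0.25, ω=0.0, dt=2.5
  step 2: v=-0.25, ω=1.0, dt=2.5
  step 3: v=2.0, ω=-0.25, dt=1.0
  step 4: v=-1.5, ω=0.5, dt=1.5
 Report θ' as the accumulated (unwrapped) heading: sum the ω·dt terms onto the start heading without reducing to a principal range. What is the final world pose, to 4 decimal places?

(-1.3431, -0.6018, 5.0944)

step 1: θ'=2.0944 (straight) → pose (-1.3125, -0.9587, 2.0944)
step 2: θ'=4.5944 (R=-0.2500) → pose (-0.8477, -0.8632, 4.5944)
step 3: θ'=4.3444 (R=-8.0000) → pose (-1.3277, -2.7994, 4.3444)
step 4: θ'=5.0944 (R=-3.0000) → pose (-1.3431, -0.6018, 5.0944)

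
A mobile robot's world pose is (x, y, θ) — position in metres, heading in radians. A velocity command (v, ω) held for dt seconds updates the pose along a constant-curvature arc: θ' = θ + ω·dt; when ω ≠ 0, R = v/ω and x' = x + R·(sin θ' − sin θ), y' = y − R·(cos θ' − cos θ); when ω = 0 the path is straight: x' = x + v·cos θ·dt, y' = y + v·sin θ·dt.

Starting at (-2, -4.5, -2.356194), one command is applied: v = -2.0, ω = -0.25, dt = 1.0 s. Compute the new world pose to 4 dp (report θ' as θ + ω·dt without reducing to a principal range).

(-0.4246, -3.2763, -2.6062)

θ' = -2.3562 + -0.25·1.0 = -2.6062
R = v/ω = -2.0/-0.25 = 8.0000
x' = -2 + 8.0000·(sin -2.6062 − sin -2.3562) = -0.4246
y' = -4.5 − 8.0000·(cos -2.6062 − cos -2.3562) = -3.2763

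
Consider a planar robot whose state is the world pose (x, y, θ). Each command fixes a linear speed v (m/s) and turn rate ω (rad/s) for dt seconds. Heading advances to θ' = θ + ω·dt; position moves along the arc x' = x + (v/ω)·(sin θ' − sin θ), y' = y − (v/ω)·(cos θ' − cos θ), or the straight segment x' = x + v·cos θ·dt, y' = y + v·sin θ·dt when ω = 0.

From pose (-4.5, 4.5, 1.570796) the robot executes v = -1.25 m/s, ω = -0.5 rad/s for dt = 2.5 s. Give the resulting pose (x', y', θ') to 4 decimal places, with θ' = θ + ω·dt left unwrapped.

(-6.2117, 2.1275, 0.3208)

θ' = 1.5708 + -0.5·2.5 = 0.3208
R = v/ω = -1.25/-0.5 = 2.5000
x' = -4.5 + 2.5000·(sin 0.3208 − sin 1.5708) = -6.2117
y' = 4.5 − 2.5000·(cos 0.3208 − cos 1.5708) = 2.1275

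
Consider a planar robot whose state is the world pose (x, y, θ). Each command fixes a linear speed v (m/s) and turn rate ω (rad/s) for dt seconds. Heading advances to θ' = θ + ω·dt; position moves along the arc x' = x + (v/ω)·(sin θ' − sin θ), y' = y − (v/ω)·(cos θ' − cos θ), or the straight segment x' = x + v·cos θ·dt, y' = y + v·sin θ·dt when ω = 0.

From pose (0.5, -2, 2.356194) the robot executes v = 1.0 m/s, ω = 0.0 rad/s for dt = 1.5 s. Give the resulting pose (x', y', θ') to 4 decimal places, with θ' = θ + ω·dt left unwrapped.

(-0.5607, -0.9393, 2.3562)

θ' = 2.3562 + 0.0·1.5 = 2.3562
ω = 0 → straight: x' = 0.5 + 1.0·cos(2.3562)·1.5 = -0.5607
y' = -2 + 1.0·sin(2.3562)·1.5 = -0.9393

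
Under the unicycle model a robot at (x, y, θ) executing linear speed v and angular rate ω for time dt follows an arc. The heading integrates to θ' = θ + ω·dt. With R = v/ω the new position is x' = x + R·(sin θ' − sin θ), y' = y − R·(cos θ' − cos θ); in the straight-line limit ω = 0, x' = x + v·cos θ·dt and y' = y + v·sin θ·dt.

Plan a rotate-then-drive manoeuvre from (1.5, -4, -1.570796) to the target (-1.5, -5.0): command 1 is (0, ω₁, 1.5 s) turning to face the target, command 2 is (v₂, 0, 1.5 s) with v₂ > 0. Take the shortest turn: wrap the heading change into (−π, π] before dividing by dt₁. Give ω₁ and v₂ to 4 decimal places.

ω₁ = -0.8327, v₂ = 2.1082

heading to target = atan2(-5−-4, -1.5−1.5) = -2.8198
Δθ = wrap(-2.8198 − -1.5708) = -1.2490; ω₁ = Δθ/dt₁ = -0.8327
distance = √((-1.5−1.5)² + (-5−-4)²) = 3.1623; v₂ = distance/dt₂ = 2.1082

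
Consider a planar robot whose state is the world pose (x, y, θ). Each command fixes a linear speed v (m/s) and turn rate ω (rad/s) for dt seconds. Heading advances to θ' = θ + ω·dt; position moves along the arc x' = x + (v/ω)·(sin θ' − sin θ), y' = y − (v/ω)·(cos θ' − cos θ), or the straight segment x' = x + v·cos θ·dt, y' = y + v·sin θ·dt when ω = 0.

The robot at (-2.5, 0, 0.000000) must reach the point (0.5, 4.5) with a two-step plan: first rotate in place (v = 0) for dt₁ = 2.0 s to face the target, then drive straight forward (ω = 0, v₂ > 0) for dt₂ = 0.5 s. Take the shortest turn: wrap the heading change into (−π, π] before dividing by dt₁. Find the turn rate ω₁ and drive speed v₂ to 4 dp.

heading to target = atan2(4.5−0, 0.5−-2.5) = 0.9828
Δθ = wrap(0.9828 − 0.0000) = 0.9828; ω₁ = Δθ/dt₁ = 0.4914
distance = √((0.5−-2.5)² + (4.5−0)²) = 5.4083; v₂ = distance/dt₂ = 10.8167

ω₁ = 0.4914, v₂ = 10.8167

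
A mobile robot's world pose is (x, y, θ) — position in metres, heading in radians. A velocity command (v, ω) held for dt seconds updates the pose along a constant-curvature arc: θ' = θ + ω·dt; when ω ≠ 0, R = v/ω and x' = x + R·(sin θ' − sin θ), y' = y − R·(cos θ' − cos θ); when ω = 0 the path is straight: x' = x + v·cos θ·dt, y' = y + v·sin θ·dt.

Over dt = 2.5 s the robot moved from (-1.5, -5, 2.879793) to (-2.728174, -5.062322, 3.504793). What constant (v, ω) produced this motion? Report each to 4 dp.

v = 0.5000, ω = 0.2500

Δθ = 3.504793 − 2.879793 = 0.625000
ω = Δθ/dt = 0.625000/2.5 = 0.2500
R = Δx/(sin θ' − sin θ) = 2.0000
v = R·ω = 2.0000·0.2500 = 0.5000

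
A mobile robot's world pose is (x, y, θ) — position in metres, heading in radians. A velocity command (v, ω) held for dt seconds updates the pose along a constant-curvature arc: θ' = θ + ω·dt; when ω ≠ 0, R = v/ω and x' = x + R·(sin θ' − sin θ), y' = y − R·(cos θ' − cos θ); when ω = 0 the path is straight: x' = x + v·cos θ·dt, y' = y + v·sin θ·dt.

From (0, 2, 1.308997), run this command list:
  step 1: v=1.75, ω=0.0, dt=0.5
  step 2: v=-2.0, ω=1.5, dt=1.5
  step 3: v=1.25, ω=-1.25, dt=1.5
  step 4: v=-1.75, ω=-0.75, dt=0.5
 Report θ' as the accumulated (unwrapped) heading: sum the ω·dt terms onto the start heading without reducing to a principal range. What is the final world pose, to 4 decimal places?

(0.5913, 1.2149, 1.3090)

step 1: θ'=1.3090 (straight) → pose (0.2265, 2.8452, 1.3090)
step 2: θ'=3.5590 (R=-1.3333) → pose (2.0549, 1.2812, 3.5590)
step 3: θ'=1.6840 (R=-1.0000) → pose (0.6559, 2.0824, 1.6840)
step 4: θ'=1.3090 (R=2.3333) → pose (0.5913, 1.2149, 1.3090)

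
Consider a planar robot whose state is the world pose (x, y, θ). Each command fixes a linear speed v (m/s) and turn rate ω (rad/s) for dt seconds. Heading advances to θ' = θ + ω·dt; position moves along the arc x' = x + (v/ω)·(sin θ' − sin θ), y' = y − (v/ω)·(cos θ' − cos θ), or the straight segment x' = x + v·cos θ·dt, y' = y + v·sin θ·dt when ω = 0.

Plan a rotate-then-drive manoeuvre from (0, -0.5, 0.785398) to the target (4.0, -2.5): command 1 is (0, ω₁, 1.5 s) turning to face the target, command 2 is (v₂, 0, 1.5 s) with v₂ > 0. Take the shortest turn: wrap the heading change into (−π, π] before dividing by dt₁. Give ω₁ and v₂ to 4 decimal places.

ω₁ = -0.8327, v₂ = 2.9814

heading to target = atan2(-2.5−-0.5, 4−0) = -0.4636
Δθ = wrap(-0.4636 − 0.7854) = -1.2490; ω₁ = Δθ/dt₁ = -0.8327
distance = √((4−0)² + (-2.5−-0.5)²) = 4.4721; v₂ = distance/dt₂ = 2.9814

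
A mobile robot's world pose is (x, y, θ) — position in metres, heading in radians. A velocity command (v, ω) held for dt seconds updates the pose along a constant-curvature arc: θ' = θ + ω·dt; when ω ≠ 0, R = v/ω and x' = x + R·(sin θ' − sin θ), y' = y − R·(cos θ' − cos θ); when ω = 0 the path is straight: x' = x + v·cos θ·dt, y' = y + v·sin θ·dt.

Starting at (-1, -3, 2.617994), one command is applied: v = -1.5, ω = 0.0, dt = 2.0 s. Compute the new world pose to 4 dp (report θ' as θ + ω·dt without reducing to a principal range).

(1.5981, -4.5000, 2.6180)

θ' = 2.6180 + 0.0·2.0 = 2.6180
ω = 0 → straight: x' = -1 + -1.5·cos(2.6180)·2.0 = 1.5981
y' = -3 + -1.5·sin(2.6180)·2.0 = -4.5000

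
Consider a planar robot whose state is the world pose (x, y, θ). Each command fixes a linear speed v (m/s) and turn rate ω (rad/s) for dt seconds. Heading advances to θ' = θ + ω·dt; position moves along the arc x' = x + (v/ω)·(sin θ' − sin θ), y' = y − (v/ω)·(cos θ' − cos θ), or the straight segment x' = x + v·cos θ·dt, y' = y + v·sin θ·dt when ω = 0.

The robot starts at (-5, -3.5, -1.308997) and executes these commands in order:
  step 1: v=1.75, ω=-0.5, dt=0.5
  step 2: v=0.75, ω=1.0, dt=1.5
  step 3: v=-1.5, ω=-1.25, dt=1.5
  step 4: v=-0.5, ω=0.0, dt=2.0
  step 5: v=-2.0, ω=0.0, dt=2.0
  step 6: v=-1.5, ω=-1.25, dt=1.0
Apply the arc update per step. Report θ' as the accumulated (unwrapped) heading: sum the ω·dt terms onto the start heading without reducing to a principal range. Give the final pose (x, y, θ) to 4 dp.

(-2.2773, 1.9662, -3.1840)

step 1: θ'=-1.5590 (R=-3.5000) → pose (-4.8810, -4.3646, -1.5590)
step 2: θ'=-0.0590 (R=0.7500) → pose (-4.1753, -5.1044, -0.0590)
step 3: θ'=-1.9340 (R=1.2000) → pose (-5.2262, -3.4802, -1.9340)
step 4: θ'=-1.9340 (straight) → pose (-4.8710, -2.5454, -1.9340)
step 5: θ'=-1.9340 (straight) → pose (-3.4499, 1.1936, -1.9340)
step 6: θ'=-3.1840 (R=1.2000) → pose (-2.2773, 1.9662, -3.1840)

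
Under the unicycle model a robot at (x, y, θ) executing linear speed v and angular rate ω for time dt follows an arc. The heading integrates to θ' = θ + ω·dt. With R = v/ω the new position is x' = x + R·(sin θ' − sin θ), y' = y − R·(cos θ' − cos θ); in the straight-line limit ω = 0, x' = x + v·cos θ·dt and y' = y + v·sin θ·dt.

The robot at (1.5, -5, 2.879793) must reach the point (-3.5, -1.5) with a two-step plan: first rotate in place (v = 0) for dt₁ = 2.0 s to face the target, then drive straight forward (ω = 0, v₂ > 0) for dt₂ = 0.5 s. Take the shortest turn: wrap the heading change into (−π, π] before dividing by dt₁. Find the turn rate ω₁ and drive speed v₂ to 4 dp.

heading to target = atan2(-1.5−-5, -3.5−1.5) = 2.5309
Δθ = wrap(2.5309 − 2.8798) = -0.3489; ω₁ = Δθ/dt₁ = -0.1745
distance = √((-3.5−1.5)² + (-1.5−-5)²) = 6.1033; v₂ = distance/dt₂ = 12.2066

ω₁ = -0.1745, v₂ = 12.2066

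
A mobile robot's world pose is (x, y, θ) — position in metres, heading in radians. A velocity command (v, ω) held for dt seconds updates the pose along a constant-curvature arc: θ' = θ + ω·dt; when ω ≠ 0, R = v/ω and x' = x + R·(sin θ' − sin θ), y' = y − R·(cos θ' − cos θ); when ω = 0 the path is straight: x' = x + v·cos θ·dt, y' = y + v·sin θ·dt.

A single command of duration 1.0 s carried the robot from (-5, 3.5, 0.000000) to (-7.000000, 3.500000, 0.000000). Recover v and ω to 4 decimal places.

v = -2.0000, ω = 0.0000

Δθ = 0.000000 − 0.000000 = 0.000000
ω = Δθ/dt = 0.000000/1.0 = 0.0000
ω = 0 → v = (Δx·cos θ + Δy·sin θ)/dt = -2.0000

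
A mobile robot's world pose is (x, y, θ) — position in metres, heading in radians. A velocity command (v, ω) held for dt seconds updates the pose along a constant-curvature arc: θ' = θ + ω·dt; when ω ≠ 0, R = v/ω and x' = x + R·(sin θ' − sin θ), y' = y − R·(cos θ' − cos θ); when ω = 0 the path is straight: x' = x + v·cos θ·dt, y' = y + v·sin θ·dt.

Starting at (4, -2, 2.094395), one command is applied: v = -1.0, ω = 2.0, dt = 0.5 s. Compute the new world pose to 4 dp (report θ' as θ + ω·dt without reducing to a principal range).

(4.4094, -2.2494, 3.0944)

θ' = 2.0944 + 2.0·0.5 = 3.0944
R = v/ω = -1.0/2.0 = -0.5000
x' = 4 + -0.5000·(sin 3.0944 − sin 2.0944) = 4.4094
y' = -2 − -0.5000·(cos 3.0944 − cos 2.0944) = -2.2494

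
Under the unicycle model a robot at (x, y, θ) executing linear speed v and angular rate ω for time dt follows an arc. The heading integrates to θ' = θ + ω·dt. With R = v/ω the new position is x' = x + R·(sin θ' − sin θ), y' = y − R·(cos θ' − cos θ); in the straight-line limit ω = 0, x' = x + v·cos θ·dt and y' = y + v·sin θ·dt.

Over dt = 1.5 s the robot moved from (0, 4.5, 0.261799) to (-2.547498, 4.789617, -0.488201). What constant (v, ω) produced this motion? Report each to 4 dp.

Δθ = -0.488201 − 0.261799 = -0.750000
ω = Δθ/dt = -0.750000/1.5 = -0.5000
R = Δx/(sin θ' − sin θ) = 3.5000
v = R·ω = 3.5000·-0.5000 = -1.7500

v = -1.7500, ω = -0.5000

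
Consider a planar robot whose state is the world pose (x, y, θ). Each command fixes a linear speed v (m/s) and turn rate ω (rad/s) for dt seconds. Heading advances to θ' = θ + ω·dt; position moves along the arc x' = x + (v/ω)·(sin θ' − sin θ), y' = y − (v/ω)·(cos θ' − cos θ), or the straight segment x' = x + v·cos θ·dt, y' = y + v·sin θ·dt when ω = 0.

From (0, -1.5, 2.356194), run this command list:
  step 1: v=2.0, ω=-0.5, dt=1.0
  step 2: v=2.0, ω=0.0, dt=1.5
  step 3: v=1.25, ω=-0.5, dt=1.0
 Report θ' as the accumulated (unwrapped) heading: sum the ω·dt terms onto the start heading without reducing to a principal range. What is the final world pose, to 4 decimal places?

(-1.8982, 4.3172, 1.3562)

step 1: θ'=1.8562 (R=-4.0000) → pose (-1.0098, 0.2023, 1.8562)
step 2: θ'=1.8562 (straight) → pose (-1.8544, 3.0809, 1.8562)
step 3: θ'=1.3562 (R=-2.5000) → pose (-1.8982, 4.3172, 1.3562)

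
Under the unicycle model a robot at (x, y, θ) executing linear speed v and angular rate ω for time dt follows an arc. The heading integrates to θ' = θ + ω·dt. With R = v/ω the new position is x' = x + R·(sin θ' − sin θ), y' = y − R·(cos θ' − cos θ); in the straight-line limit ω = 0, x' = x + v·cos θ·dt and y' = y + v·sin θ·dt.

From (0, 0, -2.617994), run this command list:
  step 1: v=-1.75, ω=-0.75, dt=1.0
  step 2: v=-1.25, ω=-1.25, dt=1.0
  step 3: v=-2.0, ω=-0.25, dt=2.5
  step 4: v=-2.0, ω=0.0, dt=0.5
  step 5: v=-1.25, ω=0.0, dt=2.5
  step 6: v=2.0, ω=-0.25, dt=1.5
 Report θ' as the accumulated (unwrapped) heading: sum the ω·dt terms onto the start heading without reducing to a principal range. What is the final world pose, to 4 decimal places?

step 1: θ'=-3.3680 (R=2.3333) → pose (1.6904, 0.2531, -3.3680)
step 2: θ'=-4.6180 (R=1.0000) → pose (2.4615, -0.6272, -4.6180)
step 3: θ'=-5.2430 (R=8.0000) → pose (1.3971, -5.4296, -5.2430)
step 4: θ'=-5.2430 (straight) → pose (0.8911, -6.2921, -5.2430)
step 5: θ'=-5.2430 (straight) → pose (-0.6903, -8.9875, -5.2430)
step 6: θ'=-5.6180 (R=-8.0000) → pose (1.2720, -6.7415, -5.6180)

(1.2720, -6.7415, -5.6180)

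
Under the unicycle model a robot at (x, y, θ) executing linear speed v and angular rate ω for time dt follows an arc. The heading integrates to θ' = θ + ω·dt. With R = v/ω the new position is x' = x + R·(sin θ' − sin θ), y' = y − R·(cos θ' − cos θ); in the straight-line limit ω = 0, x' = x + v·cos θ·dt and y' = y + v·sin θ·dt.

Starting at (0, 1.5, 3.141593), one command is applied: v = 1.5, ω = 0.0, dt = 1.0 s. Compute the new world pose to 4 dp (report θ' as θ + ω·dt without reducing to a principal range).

(-1.5000, 1.5000, 3.1416)

θ' = 3.1416 + 0.0·1.0 = 3.1416
ω = 0 → straight: x' = 0 + 1.5·cos(3.1416)·1.0 = -1.5000
y' = 1.5 + 1.5·sin(3.1416)·1.0 = 1.5000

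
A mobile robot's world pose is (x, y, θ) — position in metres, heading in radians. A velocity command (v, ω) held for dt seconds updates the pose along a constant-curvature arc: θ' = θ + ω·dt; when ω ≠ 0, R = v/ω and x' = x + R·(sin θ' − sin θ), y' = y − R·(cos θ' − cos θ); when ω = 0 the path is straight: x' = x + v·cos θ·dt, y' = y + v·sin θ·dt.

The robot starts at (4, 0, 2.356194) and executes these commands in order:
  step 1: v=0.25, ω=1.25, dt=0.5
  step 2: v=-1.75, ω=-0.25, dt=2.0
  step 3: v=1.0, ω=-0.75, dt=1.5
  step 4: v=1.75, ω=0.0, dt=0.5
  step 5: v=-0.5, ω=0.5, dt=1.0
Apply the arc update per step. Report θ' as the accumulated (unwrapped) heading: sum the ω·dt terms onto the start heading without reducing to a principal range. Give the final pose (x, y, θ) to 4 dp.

(6.7856, 0.3715, 1.8562)

step 1: θ'=2.9812 (R=0.2000) → pose (3.8905, 0.0560, 2.9812)
step 2: θ'=2.4812 (R=7.0000) → pose (7.0666, -1.3259, 2.4812)
step 3: θ'=1.3562 (R=-1.3333) → pose (6.5817, 0.0110, 1.3562)
step 4: θ'=1.3562 (straight) → pose (6.7681, 0.8660, 1.3562)
step 5: θ'=1.8562 (R=-1.0000) → pose (6.7856, 0.3715, 1.8562)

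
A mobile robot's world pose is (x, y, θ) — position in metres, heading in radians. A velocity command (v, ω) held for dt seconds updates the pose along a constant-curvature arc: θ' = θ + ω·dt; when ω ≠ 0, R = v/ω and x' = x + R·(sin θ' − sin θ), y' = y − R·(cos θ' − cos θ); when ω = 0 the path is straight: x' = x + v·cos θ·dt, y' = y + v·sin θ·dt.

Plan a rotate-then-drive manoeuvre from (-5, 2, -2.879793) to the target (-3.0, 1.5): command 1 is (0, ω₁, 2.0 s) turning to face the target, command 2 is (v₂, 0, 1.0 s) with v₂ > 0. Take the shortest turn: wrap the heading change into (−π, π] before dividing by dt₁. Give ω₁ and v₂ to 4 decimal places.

heading to target = atan2(1.5−2, -3−-5) = -0.2450
Δθ = wrap(-0.2450 − -2.8798) = 2.6348; ω₁ = Δθ/dt₁ = 1.3174
distance = √((-3−-5)² + (1.5−2)²) = 2.0616; v₂ = distance/dt₂ = 2.0616

ω₁ = 1.3174, v₂ = 2.0616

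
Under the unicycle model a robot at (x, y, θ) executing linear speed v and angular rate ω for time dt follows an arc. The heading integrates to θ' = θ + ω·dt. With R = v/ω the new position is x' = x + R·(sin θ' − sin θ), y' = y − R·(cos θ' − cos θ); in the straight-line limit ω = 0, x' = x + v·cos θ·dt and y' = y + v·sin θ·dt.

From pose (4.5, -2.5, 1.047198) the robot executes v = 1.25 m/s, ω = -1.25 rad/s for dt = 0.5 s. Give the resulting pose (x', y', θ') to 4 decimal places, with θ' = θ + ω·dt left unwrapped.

(4.9563, -2.0878, 0.4222)

θ' = 1.0472 + -1.25·0.5 = 0.4222
R = v/ω = 1.25/-1.25 = -1.0000
x' = 4.5 + -1.0000·(sin 0.4222 − sin 1.0472) = 4.9563
y' = -2.5 − -1.0000·(cos 0.4222 − cos 1.0472) = -2.0878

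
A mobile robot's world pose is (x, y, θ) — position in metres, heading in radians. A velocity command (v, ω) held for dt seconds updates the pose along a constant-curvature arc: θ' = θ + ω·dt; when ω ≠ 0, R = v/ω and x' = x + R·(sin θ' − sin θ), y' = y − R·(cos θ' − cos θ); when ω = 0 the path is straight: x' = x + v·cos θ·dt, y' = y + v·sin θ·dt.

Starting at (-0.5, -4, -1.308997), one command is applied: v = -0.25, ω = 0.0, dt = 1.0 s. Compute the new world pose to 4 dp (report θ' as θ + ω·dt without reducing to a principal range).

(-0.5647, -3.7585, -1.3090)

θ' = -1.3090 + 0.0·1.0 = -1.3090
ω = 0 → straight: x' = -0.5 + -0.25·cos(-1.3090)·1.0 = -0.5647
y' = -4 + -0.25·sin(-1.3090)·1.0 = -3.7585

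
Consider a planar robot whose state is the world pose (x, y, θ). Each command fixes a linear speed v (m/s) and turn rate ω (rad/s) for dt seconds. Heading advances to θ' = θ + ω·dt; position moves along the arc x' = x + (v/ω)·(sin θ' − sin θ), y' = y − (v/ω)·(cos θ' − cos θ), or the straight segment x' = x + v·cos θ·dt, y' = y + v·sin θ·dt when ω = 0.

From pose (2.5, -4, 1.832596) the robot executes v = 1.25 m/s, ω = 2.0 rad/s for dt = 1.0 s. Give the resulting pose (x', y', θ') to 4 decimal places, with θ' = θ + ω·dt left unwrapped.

θ' = 1.8326 + 2.0·1.0 = 3.8326
R = v/ω = 1.25/2.0 = 0.6250
x' = 2.5 + 0.6250·(sin 3.8326 − sin 1.8326) = 1.4980
y' = -4 − 0.6250·(cos 3.8326 − cos 1.8326) = -3.6801

(1.4980, -3.6801, 3.8326)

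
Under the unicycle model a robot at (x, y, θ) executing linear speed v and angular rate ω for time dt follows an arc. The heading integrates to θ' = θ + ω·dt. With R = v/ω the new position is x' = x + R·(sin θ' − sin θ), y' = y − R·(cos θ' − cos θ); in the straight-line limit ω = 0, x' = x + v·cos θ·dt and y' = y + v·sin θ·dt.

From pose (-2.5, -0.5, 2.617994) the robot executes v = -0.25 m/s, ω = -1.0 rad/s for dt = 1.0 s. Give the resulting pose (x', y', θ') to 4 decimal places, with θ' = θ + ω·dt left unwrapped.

θ' = 2.6180 + -1.0·1.0 = 1.6180
R = v/ω = -0.25/-1.0 = 0.2500
x' = -2.5 + 0.2500·(sin 1.6180 − sin 2.6180) = -2.3753
y' = -0.5 − 0.2500·(cos 1.6180 − cos 2.6180) = -0.7047

(-2.3753, -0.7047, 1.6180)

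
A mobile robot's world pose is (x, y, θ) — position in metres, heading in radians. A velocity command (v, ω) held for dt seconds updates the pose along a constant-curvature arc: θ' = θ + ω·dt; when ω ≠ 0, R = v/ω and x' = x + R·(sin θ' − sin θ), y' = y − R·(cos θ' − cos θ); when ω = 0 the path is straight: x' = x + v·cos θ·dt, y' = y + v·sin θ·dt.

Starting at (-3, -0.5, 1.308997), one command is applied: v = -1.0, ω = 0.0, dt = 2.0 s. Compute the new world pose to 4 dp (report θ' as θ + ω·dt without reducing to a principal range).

θ' = 1.3090 + 0.0·2.0 = 1.3090
ω = 0 → straight: x' = -3 + -1.0·cos(1.3090)·2.0 = -3.5176
y' = -0.5 + -1.0·sin(1.3090)·2.0 = -2.4319

(-3.5176, -2.4319, 1.3090)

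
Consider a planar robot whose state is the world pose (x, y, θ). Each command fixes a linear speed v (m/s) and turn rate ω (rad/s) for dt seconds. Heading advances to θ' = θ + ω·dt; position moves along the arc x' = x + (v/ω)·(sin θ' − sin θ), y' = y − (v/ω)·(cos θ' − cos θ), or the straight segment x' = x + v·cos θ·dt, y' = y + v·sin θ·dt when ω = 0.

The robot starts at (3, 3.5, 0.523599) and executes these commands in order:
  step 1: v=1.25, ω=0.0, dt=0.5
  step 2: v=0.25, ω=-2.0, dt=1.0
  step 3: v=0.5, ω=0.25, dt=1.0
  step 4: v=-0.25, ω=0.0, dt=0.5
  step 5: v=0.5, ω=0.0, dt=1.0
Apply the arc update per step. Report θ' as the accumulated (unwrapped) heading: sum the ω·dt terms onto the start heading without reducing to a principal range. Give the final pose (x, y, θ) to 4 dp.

step 1: θ'=0.5236 (straight) → pose (3.5413, 3.8125, 0.5236)
step 2: θ'=-1.4764 (R=-0.1250) → pose (3.7282, 3.7160, -1.4764)
step 3: θ'=-1.2264 (R=2.0000) → pose (3.8367, 3.2293, -1.2264)
step 4: θ'=-1.2264 (straight) → pose (3.7945, 3.3469, -1.2264)
step 5: θ'=-1.2264 (straight) → pose (3.9634, 2.8763, -1.2264)

(3.9634, 2.8763, -1.2264)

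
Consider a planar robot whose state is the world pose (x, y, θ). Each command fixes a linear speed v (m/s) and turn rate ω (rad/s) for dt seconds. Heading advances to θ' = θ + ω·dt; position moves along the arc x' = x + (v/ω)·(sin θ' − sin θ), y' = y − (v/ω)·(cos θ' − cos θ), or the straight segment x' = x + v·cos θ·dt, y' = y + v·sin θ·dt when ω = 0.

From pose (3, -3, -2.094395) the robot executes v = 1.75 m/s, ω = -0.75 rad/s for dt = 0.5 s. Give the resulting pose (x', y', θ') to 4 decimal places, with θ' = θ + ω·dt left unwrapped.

θ' = -2.0944 + -0.75·0.5 = -2.4694
R = v/ω = 1.75/-0.75 = -2.3333
x' = 3 + -2.3333·(sin -2.4694 − sin -2.0944) = 2.4323
y' = -3 − -2.3333·(cos -2.4694 − cos -2.0944) = -3.6591

(2.4323, -3.6591, -2.4694)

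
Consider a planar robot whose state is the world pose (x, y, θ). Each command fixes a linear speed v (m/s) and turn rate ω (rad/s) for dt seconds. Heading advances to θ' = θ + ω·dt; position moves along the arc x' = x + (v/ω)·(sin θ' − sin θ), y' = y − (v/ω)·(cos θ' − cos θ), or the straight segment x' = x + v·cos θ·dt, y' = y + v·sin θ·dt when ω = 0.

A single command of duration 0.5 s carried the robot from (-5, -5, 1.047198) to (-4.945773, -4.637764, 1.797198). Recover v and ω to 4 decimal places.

v = 0.7500, ω = 1.5000

Δθ = 1.797198 − 1.047198 = 0.750000
ω = Δθ/dt = 0.750000/0.5 = 1.5000
R = −Δy/(cos θ' − cos θ) = 0.5000
v = R·ω = 0.5000·1.5000 = 0.7500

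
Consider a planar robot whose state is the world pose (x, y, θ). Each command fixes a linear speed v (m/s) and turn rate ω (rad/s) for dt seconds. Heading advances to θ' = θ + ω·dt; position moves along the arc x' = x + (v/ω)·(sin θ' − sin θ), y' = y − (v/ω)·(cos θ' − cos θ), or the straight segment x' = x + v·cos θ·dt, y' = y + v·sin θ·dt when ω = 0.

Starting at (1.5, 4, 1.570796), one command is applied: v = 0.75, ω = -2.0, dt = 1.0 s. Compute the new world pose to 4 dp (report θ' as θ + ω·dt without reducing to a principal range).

(2.0311, 4.3410, -0.4292)

θ' = 1.5708 + -2.0·1.0 = -0.4292
R = v/ω = 0.75/-2.0 = -0.3750
x' = 1.5 + -0.3750·(sin -0.4292 − sin 1.5708) = 2.0311
y' = 4 − -0.3750·(cos -0.4292 − cos 1.5708) = 4.3410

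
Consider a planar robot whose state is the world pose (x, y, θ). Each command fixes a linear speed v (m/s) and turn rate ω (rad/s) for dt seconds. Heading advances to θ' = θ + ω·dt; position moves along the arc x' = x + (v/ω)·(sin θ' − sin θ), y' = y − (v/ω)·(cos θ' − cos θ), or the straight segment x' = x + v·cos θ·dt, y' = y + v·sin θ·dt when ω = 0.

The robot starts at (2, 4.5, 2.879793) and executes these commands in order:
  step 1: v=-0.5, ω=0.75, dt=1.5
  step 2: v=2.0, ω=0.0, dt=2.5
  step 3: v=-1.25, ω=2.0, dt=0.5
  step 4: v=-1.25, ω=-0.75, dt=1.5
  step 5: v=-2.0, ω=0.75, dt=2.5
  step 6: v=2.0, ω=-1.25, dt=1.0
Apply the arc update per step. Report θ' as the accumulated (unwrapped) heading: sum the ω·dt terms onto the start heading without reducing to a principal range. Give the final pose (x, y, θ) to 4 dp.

(0.3358, 5.7745, 4.5048)

step 1: θ'=4.0048 (R=-0.6667) → pose (2.6792, 4.7106, 4.0048)
step 2: θ'=4.0048 (straight) → pose (-0.5709, 0.9110, 4.0048)
step 3: θ'=5.0048 (R=-0.6250) → pose (-0.4474, 1.4974, 5.0048)
step 4: θ'=3.8798 (R=1.6667) → pose (0.0270, 3.2106, 3.8798)
step 5: θ'=5.7548 (R=-2.6667) → pose (-0.4232, 7.4861, 5.7548)
step 6: θ'=4.5048 (R=-1.6000) → pose (0.3358, 5.7745, 4.5048)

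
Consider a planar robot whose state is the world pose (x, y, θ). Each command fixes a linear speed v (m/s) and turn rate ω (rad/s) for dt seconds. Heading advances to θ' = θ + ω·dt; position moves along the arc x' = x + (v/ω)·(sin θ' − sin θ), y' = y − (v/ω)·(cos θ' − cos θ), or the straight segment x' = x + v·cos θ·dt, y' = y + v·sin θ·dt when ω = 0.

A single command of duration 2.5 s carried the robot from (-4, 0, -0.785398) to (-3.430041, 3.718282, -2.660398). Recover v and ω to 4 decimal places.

v = -1.7500, ω = -0.7500

Δθ = -2.660398 − -0.785398 = -1.875000
ω = Δθ/dt = -1.875000/2.5 = -0.7500
R = −Δy/(cos θ' − cos θ) = 2.3333
v = R·ω = 2.3333·-0.7500 = -1.7500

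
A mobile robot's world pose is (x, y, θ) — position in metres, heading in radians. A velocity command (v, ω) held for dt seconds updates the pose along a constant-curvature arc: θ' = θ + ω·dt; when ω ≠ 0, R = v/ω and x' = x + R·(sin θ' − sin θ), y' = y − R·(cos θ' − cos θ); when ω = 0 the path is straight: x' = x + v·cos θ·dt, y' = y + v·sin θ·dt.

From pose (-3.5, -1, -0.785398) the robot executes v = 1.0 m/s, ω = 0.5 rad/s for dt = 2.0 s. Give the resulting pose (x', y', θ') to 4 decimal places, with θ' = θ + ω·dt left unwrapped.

θ' = -0.7854 + 0.5·2.0 = 0.2146
R = v/ω = 1.0/0.5 = 2.0000
x' = -3.5 + 2.0000·(sin 0.2146 − sin -0.7854) = -1.6599
y' = -1 − 2.0000·(cos 0.2146 − cos -0.7854) = -1.5399

(-1.6599, -1.5399, 0.2146)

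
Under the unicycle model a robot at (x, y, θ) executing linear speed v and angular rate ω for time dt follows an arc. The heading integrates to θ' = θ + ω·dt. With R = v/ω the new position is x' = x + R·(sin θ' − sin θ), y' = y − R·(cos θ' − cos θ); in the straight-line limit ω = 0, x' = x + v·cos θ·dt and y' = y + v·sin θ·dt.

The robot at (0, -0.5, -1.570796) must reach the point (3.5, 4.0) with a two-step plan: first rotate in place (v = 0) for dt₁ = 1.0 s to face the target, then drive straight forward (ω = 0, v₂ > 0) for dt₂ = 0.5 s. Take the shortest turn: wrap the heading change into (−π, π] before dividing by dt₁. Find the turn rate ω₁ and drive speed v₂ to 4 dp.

heading to target = atan2(4−-0.5, 3.5−0) = 0.9098
Δθ = wrap(0.9098 − -1.5708) = 2.4805; ω₁ = Δθ/dt₁ = 2.4805
distance = √((3.5−0)² + (4−-0.5)²) = 5.7009; v₂ = distance/dt₂ = 11.4018

ω₁ = 2.4805, v₂ = 11.4018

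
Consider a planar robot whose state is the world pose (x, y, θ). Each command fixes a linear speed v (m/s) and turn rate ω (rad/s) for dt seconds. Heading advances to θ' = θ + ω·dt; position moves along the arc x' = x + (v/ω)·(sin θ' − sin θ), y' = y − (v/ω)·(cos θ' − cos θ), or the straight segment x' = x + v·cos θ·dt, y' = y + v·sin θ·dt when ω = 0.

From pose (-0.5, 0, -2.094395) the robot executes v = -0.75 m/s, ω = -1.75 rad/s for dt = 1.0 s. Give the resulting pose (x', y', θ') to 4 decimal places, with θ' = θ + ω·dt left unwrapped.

θ' = -2.0944 + -1.75·1.0 = -3.8444
R = v/ω = -0.75/-1.75 = 0.4286
x' = -0.5 + 0.4286·(sin -3.8444 − sin -2.0944) = 0.1482
y' = 0 − 0.4286·(cos -3.8444 − cos -2.0944) = 0.1127

(0.1482, 0.1127, -3.8444)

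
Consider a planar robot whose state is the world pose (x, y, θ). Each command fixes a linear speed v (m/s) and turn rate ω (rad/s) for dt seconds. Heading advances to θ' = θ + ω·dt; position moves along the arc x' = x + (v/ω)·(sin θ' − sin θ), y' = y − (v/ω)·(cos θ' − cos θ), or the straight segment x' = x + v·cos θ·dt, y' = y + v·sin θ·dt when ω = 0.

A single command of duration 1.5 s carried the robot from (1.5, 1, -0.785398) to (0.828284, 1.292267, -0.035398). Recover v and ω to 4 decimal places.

v = -0.5000, ω = 0.5000

Δθ = -0.035398 − -0.785398 = 0.750000
ω = Δθ/dt = 0.750000/1.5 = 0.5000
R = Δx/(sin θ' − sin θ) = -1.0000
v = R·ω = -1.0000·0.5000 = -0.5000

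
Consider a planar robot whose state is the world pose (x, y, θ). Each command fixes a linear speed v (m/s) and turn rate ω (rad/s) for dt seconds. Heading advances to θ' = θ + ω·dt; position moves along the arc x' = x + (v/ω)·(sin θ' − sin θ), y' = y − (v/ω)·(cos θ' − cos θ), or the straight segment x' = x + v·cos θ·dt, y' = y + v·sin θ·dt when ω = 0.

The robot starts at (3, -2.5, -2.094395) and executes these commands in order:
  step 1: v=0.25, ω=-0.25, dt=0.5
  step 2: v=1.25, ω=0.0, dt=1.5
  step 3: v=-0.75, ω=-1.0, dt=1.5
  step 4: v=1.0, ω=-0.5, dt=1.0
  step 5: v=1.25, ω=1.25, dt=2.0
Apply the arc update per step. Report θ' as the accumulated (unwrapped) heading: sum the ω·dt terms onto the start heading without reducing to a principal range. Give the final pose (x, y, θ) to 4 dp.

step 1: θ'=-2.2194 (R=-1.0000) → pose (2.9309, -2.6041, -2.2194)
step 2: θ'=-2.2194 (straight) → pose (1.7983, -4.0983, -2.2194)
step 3: θ'=-3.7194 (R=0.7500) → pose (2.8056, -3.9231, -3.7194)
step 4: θ'=-4.2194 (R=-2.0000) → pose (2.1361, -3.1943, -4.2194)
step 5: θ'=-1.7194 (R=1.0000) → pose (0.2662, -3.5195, -1.7194)

(0.2662, -3.5195, -1.7194)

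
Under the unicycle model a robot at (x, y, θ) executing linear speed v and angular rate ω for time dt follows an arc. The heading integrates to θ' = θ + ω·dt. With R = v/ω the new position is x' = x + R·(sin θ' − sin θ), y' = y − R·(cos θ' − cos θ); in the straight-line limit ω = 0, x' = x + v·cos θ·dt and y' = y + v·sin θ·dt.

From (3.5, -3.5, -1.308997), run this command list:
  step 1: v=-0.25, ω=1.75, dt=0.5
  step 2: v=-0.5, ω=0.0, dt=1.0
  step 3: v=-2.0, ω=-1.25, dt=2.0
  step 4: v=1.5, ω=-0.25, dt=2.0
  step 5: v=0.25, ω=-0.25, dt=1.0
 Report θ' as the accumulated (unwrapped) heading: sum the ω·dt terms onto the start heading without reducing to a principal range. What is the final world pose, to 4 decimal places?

(0.1173, 0.0471, -3.6840)

step 1: θ'=-0.4340 (R=-0.1429) → pose (3.4221, -3.4074, -0.4340)
step 2: θ'=-0.4340 (straight) → pose (2.9684, -3.1971, -0.4340)
step 3: θ'=-2.9340 (R=1.6000) → pose (3.3115, -0.1798, -2.9340)
step 4: θ'=-3.4340 (R=-6.0000) → pose (0.3453, -0.0539, -3.4340)
step 5: θ'=-3.6840 (R=-1.0000) → pose (0.1173, 0.0471, -3.6840)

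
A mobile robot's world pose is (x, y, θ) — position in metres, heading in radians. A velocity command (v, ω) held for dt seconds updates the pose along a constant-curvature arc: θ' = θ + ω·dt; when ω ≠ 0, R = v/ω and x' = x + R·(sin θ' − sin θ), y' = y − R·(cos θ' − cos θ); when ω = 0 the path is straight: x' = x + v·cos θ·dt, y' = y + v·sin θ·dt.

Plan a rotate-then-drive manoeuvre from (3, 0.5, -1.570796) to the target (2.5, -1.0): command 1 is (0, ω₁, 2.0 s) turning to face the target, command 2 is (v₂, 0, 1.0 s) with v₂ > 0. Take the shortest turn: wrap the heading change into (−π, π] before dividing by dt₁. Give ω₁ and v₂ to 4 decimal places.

heading to target = atan2(-1−0.5, 2.5−3) = -1.8925
Δθ = wrap(-1.8925 − -1.5708) = -0.3218; ω₁ = Δθ/dt₁ = -0.1609
distance = √((2.5−3)² + (-1−0.5)²) = 1.5811; v₂ = distance/dt₂ = 1.5811

ω₁ = -0.1609, v₂ = 1.5811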